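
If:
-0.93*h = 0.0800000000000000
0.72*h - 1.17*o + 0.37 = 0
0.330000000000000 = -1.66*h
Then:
No Solution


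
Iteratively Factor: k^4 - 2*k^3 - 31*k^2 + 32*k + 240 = (k - 5)*(k^3 + 3*k^2 - 16*k - 48) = (k - 5)*(k + 3)*(k^2 - 16) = (k - 5)*(k + 3)*(k + 4)*(k - 4)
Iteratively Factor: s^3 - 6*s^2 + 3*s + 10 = (s - 2)*(s^2 - 4*s - 5) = (s - 5)*(s - 2)*(s + 1)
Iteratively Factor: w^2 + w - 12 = (w - 3)*(w + 4)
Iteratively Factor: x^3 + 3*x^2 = (x + 3)*(x^2) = x*(x + 3)*(x)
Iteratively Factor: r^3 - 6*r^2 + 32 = (r + 2)*(r^2 - 8*r + 16) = (r - 4)*(r + 2)*(r - 4)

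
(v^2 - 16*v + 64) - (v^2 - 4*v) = 64 - 12*v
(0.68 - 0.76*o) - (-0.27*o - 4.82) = 5.5 - 0.49*o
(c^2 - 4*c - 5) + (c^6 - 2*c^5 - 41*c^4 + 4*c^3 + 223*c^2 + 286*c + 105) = c^6 - 2*c^5 - 41*c^4 + 4*c^3 + 224*c^2 + 282*c + 100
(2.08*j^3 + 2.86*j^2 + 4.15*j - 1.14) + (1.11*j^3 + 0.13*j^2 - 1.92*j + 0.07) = 3.19*j^3 + 2.99*j^2 + 2.23*j - 1.07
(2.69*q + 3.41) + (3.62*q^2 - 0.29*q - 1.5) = 3.62*q^2 + 2.4*q + 1.91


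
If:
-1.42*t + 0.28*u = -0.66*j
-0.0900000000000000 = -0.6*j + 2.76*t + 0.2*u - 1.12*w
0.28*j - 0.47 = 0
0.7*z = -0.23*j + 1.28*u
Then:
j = 1.68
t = 0.107834507042254*z + 0.839655118209256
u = 0.546875*z + 0.301618303571429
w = 0.363391285211268*z + 1.30413297306158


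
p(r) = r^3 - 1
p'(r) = 3*r^2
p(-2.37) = -14.31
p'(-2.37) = 16.85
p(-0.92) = -1.78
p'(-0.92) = 2.54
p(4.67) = 100.85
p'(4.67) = 65.43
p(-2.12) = -10.53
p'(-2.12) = 13.48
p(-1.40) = -3.74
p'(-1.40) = 5.88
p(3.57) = 44.50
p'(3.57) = 38.23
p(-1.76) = -6.45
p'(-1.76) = 9.29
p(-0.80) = -1.51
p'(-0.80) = 1.92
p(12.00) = 1727.00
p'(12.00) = 432.00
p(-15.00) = -3376.00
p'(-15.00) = 675.00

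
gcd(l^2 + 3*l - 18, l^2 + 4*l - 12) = l + 6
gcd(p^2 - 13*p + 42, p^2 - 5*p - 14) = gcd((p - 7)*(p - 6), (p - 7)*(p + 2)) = p - 7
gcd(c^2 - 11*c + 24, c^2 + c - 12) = c - 3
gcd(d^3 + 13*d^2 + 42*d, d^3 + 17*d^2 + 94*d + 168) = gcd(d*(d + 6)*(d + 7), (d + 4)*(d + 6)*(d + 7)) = d^2 + 13*d + 42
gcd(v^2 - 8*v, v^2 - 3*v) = v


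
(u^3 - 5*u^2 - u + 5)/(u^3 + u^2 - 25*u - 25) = (u - 1)/(u + 5)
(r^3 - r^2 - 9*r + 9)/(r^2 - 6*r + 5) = (r^2 - 9)/(r - 5)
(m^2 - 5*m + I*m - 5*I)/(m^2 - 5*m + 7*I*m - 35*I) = (m + I)/(m + 7*I)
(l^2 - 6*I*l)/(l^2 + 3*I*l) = (l - 6*I)/(l + 3*I)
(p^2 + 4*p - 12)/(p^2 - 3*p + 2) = (p + 6)/(p - 1)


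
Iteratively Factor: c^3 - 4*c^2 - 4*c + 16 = (c - 2)*(c^2 - 2*c - 8) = (c - 4)*(c - 2)*(c + 2)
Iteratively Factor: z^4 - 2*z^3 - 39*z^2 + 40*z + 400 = (z + 4)*(z^3 - 6*z^2 - 15*z + 100) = (z - 5)*(z + 4)*(z^2 - z - 20) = (z - 5)^2*(z + 4)*(z + 4)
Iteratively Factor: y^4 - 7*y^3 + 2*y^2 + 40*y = (y - 4)*(y^3 - 3*y^2 - 10*y) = (y - 4)*(y + 2)*(y^2 - 5*y) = y*(y - 4)*(y + 2)*(y - 5)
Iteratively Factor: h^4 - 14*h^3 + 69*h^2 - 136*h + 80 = (h - 5)*(h^3 - 9*h^2 + 24*h - 16) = (h - 5)*(h - 4)*(h^2 - 5*h + 4) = (h - 5)*(h - 4)^2*(h - 1)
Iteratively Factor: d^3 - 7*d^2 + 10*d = (d - 5)*(d^2 - 2*d) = d*(d - 5)*(d - 2)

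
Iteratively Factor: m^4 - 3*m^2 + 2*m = (m + 2)*(m^3 - 2*m^2 + m) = (m - 1)*(m + 2)*(m^2 - m) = (m - 1)^2*(m + 2)*(m)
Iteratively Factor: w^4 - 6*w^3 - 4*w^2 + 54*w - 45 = (w - 1)*(w^3 - 5*w^2 - 9*w + 45) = (w - 1)*(w + 3)*(w^2 - 8*w + 15) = (w - 5)*(w - 1)*(w + 3)*(w - 3)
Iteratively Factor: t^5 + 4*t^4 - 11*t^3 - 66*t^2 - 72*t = (t + 3)*(t^4 + t^3 - 14*t^2 - 24*t) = (t + 3)^2*(t^3 - 2*t^2 - 8*t) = (t + 2)*(t + 3)^2*(t^2 - 4*t) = t*(t + 2)*(t + 3)^2*(t - 4)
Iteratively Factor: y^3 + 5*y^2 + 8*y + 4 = (y + 1)*(y^2 + 4*y + 4) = (y + 1)*(y + 2)*(y + 2)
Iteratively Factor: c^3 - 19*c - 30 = (c + 2)*(c^2 - 2*c - 15) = (c - 5)*(c + 2)*(c + 3)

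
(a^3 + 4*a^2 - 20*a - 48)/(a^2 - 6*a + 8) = (a^2 + 8*a + 12)/(a - 2)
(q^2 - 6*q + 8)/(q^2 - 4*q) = (q - 2)/q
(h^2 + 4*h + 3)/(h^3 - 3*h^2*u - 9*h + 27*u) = (-h - 1)/(-h^2 + 3*h*u + 3*h - 9*u)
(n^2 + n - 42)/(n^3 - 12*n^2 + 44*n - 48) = (n + 7)/(n^2 - 6*n + 8)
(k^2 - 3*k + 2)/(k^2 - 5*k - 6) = (-k^2 + 3*k - 2)/(-k^2 + 5*k + 6)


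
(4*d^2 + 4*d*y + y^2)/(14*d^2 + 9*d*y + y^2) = (2*d + y)/(7*d + y)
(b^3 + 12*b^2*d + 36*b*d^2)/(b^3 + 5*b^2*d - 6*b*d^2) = (b + 6*d)/(b - d)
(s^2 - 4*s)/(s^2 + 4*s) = (s - 4)/(s + 4)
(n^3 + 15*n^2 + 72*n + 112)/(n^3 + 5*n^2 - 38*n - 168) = (n + 4)/(n - 6)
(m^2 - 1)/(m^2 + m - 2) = (m + 1)/(m + 2)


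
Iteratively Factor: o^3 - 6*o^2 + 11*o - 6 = (o - 1)*(o^2 - 5*o + 6) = (o - 3)*(o - 1)*(o - 2)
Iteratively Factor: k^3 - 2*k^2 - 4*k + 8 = (k - 2)*(k^2 - 4) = (k - 2)^2*(k + 2)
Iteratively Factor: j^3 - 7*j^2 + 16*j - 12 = (j - 2)*(j^2 - 5*j + 6) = (j - 3)*(j - 2)*(j - 2)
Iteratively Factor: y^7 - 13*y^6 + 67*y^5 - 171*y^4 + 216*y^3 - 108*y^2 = (y)*(y^6 - 13*y^5 + 67*y^4 - 171*y^3 + 216*y^2 - 108*y) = y*(y - 2)*(y^5 - 11*y^4 + 45*y^3 - 81*y^2 + 54*y) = y^2*(y - 2)*(y^4 - 11*y^3 + 45*y^2 - 81*y + 54) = y^2*(y - 3)*(y - 2)*(y^3 - 8*y^2 + 21*y - 18) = y^2*(y - 3)^2*(y - 2)*(y^2 - 5*y + 6) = y^2*(y - 3)^2*(y - 2)^2*(y - 3)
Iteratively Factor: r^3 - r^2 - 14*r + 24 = (r + 4)*(r^2 - 5*r + 6) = (r - 2)*(r + 4)*(r - 3)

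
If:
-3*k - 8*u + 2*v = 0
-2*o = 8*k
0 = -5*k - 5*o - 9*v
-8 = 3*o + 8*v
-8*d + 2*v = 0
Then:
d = -5/2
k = -6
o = 24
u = -1/4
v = -10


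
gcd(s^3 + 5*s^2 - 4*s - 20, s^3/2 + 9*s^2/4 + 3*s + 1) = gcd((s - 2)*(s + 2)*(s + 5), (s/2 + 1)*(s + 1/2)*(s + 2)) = s + 2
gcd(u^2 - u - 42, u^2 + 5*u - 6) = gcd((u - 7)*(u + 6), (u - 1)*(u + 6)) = u + 6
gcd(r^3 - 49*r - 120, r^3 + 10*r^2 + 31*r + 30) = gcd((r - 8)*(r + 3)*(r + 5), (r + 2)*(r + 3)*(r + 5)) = r^2 + 8*r + 15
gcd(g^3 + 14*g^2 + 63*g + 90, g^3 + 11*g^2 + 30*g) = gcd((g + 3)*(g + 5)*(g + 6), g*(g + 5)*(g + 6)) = g^2 + 11*g + 30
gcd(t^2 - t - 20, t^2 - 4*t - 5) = t - 5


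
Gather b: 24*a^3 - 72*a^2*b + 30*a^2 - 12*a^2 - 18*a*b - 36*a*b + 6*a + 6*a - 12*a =24*a^3 + 18*a^2 + b*(-72*a^2 - 54*a)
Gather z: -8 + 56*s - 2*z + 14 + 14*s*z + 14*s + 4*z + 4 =70*s + z*(14*s + 2) + 10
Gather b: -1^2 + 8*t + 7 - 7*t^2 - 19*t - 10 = -7*t^2 - 11*t - 4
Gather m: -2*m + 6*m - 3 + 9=4*m + 6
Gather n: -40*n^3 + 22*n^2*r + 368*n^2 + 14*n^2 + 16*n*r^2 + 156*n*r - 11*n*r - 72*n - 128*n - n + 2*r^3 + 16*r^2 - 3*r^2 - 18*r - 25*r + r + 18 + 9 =-40*n^3 + n^2*(22*r + 382) + n*(16*r^2 + 145*r - 201) + 2*r^3 + 13*r^2 - 42*r + 27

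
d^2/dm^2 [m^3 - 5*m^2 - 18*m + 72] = 6*m - 10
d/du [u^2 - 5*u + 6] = 2*u - 5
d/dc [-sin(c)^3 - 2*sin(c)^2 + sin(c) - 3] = (-3*sin(c)^2 - 4*sin(c) + 1)*cos(c)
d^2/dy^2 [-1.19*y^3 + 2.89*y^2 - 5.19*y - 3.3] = 5.78 - 7.14*y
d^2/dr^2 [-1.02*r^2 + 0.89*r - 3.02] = -2.04000000000000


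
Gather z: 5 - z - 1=4 - z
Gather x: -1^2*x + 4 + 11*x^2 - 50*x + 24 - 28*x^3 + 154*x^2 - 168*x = -28*x^3 + 165*x^2 - 219*x + 28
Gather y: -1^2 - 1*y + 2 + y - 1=0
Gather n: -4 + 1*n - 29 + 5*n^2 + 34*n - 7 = 5*n^2 + 35*n - 40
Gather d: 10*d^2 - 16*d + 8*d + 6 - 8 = 10*d^2 - 8*d - 2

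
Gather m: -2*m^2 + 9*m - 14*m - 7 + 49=-2*m^2 - 5*m + 42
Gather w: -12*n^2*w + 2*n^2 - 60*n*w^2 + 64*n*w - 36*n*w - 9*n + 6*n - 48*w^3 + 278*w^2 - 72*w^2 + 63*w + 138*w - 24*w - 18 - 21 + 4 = 2*n^2 - 3*n - 48*w^3 + w^2*(206 - 60*n) + w*(-12*n^2 + 28*n + 177) - 35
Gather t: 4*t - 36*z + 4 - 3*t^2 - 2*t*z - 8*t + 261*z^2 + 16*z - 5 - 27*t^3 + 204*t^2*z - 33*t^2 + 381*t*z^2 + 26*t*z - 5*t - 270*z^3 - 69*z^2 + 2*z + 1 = -27*t^3 + t^2*(204*z - 36) + t*(381*z^2 + 24*z - 9) - 270*z^3 + 192*z^2 - 18*z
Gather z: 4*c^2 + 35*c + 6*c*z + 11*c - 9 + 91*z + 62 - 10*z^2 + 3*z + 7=4*c^2 + 46*c - 10*z^2 + z*(6*c + 94) + 60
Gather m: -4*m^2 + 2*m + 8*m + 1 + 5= -4*m^2 + 10*m + 6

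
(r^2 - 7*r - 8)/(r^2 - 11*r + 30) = (r^2 - 7*r - 8)/(r^2 - 11*r + 30)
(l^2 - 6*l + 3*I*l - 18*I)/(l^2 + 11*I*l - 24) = (l - 6)/(l + 8*I)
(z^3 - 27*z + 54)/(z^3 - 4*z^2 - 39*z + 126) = (z - 3)/(z - 7)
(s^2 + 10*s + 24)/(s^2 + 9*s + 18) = (s + 4)/(s + 3)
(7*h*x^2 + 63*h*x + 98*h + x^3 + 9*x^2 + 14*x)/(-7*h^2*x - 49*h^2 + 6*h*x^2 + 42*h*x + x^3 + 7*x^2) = (x + 2)/(-h + x)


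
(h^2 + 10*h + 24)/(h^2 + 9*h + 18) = (h + 4)/(h + 3)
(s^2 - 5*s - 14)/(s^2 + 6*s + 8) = (s - 7)/(s + 4)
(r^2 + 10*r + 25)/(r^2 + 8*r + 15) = (r + 5)/(r + 3)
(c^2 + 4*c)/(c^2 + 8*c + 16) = c/(c + 4)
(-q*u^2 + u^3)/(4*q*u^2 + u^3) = (-q + u)/(4*q + u)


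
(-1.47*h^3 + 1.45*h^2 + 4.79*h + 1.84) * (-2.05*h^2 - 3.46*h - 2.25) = 3.0135*h^5 + 2.1137*h^4 - 11.529*h^3 - 23.6079*h^2 - 17.1439*h - 4.14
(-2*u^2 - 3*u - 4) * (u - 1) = -2*u^3 - u^2 - u + 4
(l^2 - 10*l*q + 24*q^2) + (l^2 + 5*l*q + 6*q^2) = 2*l^2 - 5*l*q + 30*q^2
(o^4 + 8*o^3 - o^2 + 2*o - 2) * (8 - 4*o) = -4*o^5 - 24*o^4 + 68*o^3 - 16*o^2 + 24*o - 16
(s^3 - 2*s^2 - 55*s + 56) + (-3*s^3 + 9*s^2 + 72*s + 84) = -2*s^3 + 7*s^2 + 17*s + 140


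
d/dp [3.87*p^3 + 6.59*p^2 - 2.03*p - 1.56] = 11.61*p^2 + 13.18*p - 2.03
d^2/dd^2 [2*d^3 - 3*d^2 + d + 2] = 12*d - 6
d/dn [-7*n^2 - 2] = -14*n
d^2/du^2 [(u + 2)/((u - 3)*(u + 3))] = 2*(u^3 + 6*u^2 + 27*u + 18)/(u^6 - 27*u^4 + 243*u^2 - 729)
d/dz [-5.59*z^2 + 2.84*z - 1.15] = 2.84 - 11.18*z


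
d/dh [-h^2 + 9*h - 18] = 9 - 2*h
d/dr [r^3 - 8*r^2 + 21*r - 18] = 3*r^2 - 16*r + 21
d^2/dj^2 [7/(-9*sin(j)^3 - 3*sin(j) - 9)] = 7*(81*sin(j)^6 - 102*sin(j)^4 - 81*sin(j)^3 - 17*sin(j)^2 + 51*sin(j) - 2)/(3*(3*sin(j)^3 + sin(j) + 3)^3)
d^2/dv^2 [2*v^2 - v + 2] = 4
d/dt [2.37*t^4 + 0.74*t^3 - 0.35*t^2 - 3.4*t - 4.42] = 9.48*t^3 + 2.22*t^2 - 0.7*t - 3.4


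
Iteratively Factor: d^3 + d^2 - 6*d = (d)*(d^2 + d - 6) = d*(d + 3)*(d - 2)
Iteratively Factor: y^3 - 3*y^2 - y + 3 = (y + 1)*(y^2 - 4*y + 3) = (y - 3)*(y + 1)*(y - 1)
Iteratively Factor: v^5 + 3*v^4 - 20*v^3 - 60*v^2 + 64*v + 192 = (v - 2)*(v^4 + 5*v^3 - 10*v^2 - 80*v - 96) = (v - 2)*(v + 3)*(v^3 + 2*v^2 - 16*v - 32) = (v - 4)*(v - 2)*(v + 3)*(v^2 + 6*v + 8) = (v - 4)*(v - 2)*(v + 2)*(v + 3)*(v + 4)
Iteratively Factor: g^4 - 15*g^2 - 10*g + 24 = (g + 3)*(g^3 - 3*g^2 - 6*g + 8) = (g - 1)*(g + 3)*(g^2 - 2*g - 8) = (g - 1)*(g + 2)*(g + 3)*(g - 4)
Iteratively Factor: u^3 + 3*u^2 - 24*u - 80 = (u + 4)*(u^2 - u - 20) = (u + 4)^2*(u - 5)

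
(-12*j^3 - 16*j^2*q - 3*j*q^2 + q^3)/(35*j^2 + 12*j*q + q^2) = (-12*j^3 - 16*j^2*q - 3*j*q^2 + q^3)/(35*j^2 + 12*j*q + q^2)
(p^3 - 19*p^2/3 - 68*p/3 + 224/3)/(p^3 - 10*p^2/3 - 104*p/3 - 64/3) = (3*p - 7)/(3*p + 2)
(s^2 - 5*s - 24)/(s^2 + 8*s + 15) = (s - 8)/(s + 5)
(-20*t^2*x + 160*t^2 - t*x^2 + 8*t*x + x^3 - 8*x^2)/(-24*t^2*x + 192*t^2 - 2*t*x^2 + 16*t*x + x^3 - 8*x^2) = (-5*t + x)/(-6*t + x)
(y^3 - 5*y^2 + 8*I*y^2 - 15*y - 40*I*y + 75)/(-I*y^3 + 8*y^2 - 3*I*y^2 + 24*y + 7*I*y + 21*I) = (I*y^3 + y^2*(-8 - 5*I) + y*(40 - 15*I) + 75*I)/(y^3 + y^2*(3 + 8*I) + y*(-7 + 24*I) - 21)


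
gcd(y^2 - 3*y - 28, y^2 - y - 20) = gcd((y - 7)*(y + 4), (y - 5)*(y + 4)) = y + 4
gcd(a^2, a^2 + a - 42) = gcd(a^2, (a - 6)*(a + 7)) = 1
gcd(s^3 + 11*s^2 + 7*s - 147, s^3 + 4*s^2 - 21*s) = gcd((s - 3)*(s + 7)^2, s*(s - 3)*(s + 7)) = s^2 + 4*s - 21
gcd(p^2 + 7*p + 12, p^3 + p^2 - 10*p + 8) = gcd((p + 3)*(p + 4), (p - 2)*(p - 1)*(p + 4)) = p + 4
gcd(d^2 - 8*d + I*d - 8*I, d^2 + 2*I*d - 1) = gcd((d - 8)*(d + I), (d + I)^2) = d + I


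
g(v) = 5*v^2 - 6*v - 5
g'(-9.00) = -96.00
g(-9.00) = 454.00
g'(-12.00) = -126.00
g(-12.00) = 787.00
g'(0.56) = -0.40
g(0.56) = -6.79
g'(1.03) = 4.30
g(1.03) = -5.88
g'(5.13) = 45.30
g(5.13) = 95.80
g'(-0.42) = -10.20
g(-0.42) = -1.60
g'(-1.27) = -18.70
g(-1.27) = 10.68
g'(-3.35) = -39.50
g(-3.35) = 71.21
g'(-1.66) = -22.60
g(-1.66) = 18.74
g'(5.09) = 44.90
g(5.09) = 94.00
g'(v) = 10*v - 6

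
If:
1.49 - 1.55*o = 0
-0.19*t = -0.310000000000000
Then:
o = 0.96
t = 1.63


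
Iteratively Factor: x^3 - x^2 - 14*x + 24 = (x - 2)*(x^2 + x - 12) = (x - 3)*(x - 2)*(x + 4)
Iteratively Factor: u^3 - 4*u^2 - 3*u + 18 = (u - 3)*(u^2 - u - 6) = (u - 3)*(u + 2)*(u - 3)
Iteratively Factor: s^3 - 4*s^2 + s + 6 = (s + 1)*(s^2 - 5*s + 6) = (s - 3)*(s + 1)*(s - 2)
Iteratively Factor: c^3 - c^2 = (c)*(c^2 - c) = c^2*(c - 1)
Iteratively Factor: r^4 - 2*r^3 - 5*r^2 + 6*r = (r - 1)*(r^3 - r^2 - 6*r) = r*(r - 1)*(r^2 - r - 6) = r*(r - 3)*(r - 1)*(r + 2)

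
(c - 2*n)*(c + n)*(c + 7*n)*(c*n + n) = c^4*n + 6*c^3*n^2 + c^3*n - 9*c^2*n^3 + 6*c^2*n^2 - 14*c*n^4 - 9*c*n^3 - 14*n^4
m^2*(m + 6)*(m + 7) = m^4 + 13*m^3 + 42*m^2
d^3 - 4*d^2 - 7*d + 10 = (d - 5)*(d - 1)*(d + 2)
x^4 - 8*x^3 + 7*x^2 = x^2*(x - 7)*(x - 1)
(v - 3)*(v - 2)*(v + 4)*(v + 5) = v^4 + 4*v^3 - 19*v^2 - 46*v + 120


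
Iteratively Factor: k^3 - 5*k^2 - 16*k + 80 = (k - 5)*(k^2 - 16) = (k - 5)*(k + 4)*(k - 4)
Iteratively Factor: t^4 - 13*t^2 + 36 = (t - 2)*(t^3 + 2*t^2 - 9*t - 18) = (t - 2)*(t + 3)*(t^2 - t - 6) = (t - 3)*(t - 2)*(t + 3)*(t + 2)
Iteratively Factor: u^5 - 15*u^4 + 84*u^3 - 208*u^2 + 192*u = (u - 4)*(u^4 - 11*u^3 + 40*u^2 - 48*u) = (u - 4)*(u - 3)*(u^3 - 8*u^2 + 16*u) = (u - 4)^2*(u - 3)*(u^2 - 4*u) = (u - 4)^3*(u - 3)*(u)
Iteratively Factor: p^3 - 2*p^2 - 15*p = (p + 3)*(p^2 - 5*p) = p*(p + 3)*(p - 5)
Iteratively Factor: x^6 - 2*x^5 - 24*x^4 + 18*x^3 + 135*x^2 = (x)*(x^5 - 2*x^4 - 24*x^3 + 18*x^2 + 135*x) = x^2*(x^4 - 2*x^3 - 24*x^2 + 18*x + 135) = x^2*(x - 5)*(x^3 + 3*x^2 - 9*x - 27) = x^2*(x - 5)*(x - 3)*(x^2 + 6*x + 9) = x^2*(x - 5)*(x - 3)*(x + 3)*(x + 3)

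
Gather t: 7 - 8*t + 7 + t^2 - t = t^2 - 9*t + 14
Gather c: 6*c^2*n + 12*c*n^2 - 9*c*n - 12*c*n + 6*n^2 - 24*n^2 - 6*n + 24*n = 6*c^2*n + c*(12*n^2 - 21*n) - 18*n^2 + 18*n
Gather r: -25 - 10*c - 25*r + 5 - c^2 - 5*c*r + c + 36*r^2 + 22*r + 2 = -c^2 - 9*c + 36*r^2 + r*(-5*c - 3) - 18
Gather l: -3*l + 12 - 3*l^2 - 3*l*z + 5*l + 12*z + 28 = -3*l^2 + l*(2 - 3*z) + 12*z + 40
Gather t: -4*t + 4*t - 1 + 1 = 0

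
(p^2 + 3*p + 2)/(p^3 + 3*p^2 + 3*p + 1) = (p + 2)/(p^2 + 2*p + 1)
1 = 1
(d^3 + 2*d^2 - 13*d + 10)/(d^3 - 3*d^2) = (d^3 + 2*d^2 - 13*d + 10)/(d^2*(d - 3))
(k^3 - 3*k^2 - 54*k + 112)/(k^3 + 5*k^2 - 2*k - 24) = (k^2 - k - 56)/(k^2 + 7*k + 12)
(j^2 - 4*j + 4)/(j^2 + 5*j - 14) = (j - 2)/(j + 7)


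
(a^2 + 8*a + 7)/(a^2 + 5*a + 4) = (a + 7)/(a + 4)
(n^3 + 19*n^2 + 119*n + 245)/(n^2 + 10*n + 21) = (n^2 + 12*n + 35)/(n + 3)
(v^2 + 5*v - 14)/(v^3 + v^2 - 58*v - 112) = (v - 2)/(v^2 - 6*v - 16)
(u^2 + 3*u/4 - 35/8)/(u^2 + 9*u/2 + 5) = (u - 7/4)/(u + 2)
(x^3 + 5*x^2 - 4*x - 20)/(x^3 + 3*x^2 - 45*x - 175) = (x^2 - 4)/(x^2 - 2*x - 35)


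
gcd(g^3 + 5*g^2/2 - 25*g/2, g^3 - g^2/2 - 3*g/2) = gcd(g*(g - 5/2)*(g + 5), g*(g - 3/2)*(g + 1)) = g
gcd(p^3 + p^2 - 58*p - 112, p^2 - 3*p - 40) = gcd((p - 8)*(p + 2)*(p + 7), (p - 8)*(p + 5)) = p - 8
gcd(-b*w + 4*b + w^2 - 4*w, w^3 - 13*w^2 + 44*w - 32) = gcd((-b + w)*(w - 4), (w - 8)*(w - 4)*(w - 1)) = w - 4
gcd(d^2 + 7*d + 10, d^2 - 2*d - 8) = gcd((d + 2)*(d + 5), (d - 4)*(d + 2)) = d + 2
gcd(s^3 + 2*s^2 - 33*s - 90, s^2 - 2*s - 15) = s + 3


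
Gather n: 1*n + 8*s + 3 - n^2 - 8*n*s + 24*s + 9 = -n^2 + n*(1 - 8*s) + 32*s + 12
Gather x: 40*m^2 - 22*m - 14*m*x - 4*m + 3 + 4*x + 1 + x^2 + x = 40*m^2 - 26*m + x^2 + x*(5 - 14*m) + 4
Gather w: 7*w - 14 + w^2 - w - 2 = w^2 + 6*w - 16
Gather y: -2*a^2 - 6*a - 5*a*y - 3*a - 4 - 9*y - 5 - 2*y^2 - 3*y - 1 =-2*a^2 - 9*a - 2*y^2 + y*(-5*a - 12) - 10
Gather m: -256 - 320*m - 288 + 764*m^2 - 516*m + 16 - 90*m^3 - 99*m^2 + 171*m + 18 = -90*m^3 + 665*m^2 - 665*m - 510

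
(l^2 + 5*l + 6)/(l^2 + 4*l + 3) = (l + 2)/(l + 1)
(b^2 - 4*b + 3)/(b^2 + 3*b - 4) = (b - 3)/(b + 4)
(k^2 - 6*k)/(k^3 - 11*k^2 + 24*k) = (k - 6)/(k^2 - 11*k + 24)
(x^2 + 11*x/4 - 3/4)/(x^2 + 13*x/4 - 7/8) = 2*(x + 3)/(2*x + 7)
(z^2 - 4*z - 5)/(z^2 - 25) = (z + 1)/(z + 5)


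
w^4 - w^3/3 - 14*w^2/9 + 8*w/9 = w*(w - 1)*(w - 2/3)*(w + 4/3)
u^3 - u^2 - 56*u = u*(u - 8)*(u + 7)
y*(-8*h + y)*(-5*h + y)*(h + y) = 40*h^3*y + 27*h^2*y^2 - 12*h*y^3 + y^4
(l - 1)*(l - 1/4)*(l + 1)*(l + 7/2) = l^4 + 13*l^3/4 - 15*l^2/8 - 13*l/4 + 7/8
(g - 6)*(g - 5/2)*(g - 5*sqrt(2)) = g^3 - 17*g^2/2 - 5*sqrt(2)*g^2 + 15*g + 85*sqrt(2)*g/2 - 75*sqrt(2)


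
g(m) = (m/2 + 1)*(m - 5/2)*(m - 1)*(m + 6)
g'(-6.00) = -119.00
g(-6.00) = 0.00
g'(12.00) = 4255.00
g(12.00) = 13167.00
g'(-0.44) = -3.92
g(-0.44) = 18.36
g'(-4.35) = 10.83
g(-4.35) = -71.05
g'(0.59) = -16.20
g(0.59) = 6.68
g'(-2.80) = 35.82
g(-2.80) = -25.78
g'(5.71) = 504.33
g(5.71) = 682.51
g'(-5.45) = -60.69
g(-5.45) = -48.65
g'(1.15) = -14.56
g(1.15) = -2.28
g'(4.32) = 217.89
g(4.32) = 197.05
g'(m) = (m/2 + 1)*(m - 5/2)*(m - 1) + (m/2 + 1)*(m - 5/2)*(m + 6) + (m/2 + 1)*(m - 1)*(m + 6) + (m - 5/2)*(m - 1)*(m + 6)/2 = 2*m^3 + 27*m^2/4 - 27*m/2 - 11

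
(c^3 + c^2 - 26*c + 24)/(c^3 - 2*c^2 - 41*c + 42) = (c - 4)/(c - 7)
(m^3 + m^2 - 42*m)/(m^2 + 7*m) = m - 6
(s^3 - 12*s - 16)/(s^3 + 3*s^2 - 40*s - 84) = (s^2 - 2*s - 8)/(s^2 + s - 42)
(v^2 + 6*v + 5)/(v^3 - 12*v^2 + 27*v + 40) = (v + 5)/(v^2 - 13*v + 40)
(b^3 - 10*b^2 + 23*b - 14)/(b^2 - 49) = (b^2 - 3*b + 2)/(b + 7)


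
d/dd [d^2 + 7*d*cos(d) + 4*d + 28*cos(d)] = -7*d*sin(d) + 2*d - 28*sin(d) + 7*cos(d) + 4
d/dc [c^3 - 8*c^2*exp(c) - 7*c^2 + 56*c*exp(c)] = -8*c^2*exp(c) + 3*c^2 + 40*c*exp(c) - 14*c + 56*exp(c)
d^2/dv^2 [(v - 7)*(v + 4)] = 2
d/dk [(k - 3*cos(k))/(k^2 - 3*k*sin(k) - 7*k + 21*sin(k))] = (3*sqrt(2)*k^2*sin(k + pi/4) - k^2 - 21*k*sin(k) - 15*k*cos(k) - 9*k - 9*sin(2*k)/2 - 21*sqrt(2)*cos(k + pi/4) + 63)/((k - 7)^2*(k - 3*sin(k))^2)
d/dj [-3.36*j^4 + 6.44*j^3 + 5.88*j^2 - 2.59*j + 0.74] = -13.44*j^3 + 19.32*j^2 + 11.76*j - 2.59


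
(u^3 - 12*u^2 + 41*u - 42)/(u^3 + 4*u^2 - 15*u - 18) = (u^2 - 9*u + 14)/(u^2 + 7*u + 6)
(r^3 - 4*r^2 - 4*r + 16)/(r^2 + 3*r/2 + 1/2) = 2*(r^3 - 4*r^2 - 4*r + 16)/(2*r^2 + 3*r + 1)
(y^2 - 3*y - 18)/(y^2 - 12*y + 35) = (y^2 - 3*y - 18)/(y^2 - 12*y + 35)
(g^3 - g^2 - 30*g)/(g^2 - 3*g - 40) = g*(g - 6)/(g - 8)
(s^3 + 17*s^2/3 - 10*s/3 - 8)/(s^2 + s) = s + 14/3 - 8/s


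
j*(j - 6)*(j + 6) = j^3 - 36*j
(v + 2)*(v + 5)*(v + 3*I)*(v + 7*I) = v^4 + 7*v^3 + 10*I*v^3 - 11*v^2 + 70*I*v^2 - 147*v + 100*I*v - 210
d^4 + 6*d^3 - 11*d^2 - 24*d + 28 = (d - 2)*(d - 1)*(d + 2)*(d + 7)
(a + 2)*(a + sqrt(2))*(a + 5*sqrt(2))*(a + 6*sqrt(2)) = a^4 + 2*a^3 + 12*sqrt(2)*a^3 + 24*sqrt(2)*a^2 + 82*a^2 + 60*sqrt(2)*a + 164*a + 120*sqrt(2)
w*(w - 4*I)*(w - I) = w^3 - 5*I*w^2 - 4*w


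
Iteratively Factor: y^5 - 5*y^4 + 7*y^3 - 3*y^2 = (y - 3)*(y^4 - 2*y^3 + y^2) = y*(y - 3)*(y^3 - 2*y^2 + y) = y^2*(y - 3)*(y^2 - 2*y + 1) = y^2*(y - 3)*(y - 1)*(y - 1)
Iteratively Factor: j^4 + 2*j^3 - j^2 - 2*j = (j + 1)*(j^3 + j^2 - 2*j) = (j - 1)*(j + 1)*(j^2 + 2*j) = j*(j - 1)*(j + 1)*(j + 2)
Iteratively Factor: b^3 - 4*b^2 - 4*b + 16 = (b - 2)*(b^2 - 2*b - 8) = (b - 4)*(b - 2)*(b + 2)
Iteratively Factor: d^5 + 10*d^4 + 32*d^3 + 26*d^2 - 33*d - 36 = (d - 1)*(d^4 + 11*d^3 + 43*d^2 + 69*d + 36) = (d - 1)*(d + 1)*(d^3 + 10*d^2 + 33*d + 36) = (d - 1)*(d + 1)*(d + 3)*(d^2 + 7*d + 12) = (d - 1)*(d + 1)*(d + 3)*(d + 4)*(d + 3)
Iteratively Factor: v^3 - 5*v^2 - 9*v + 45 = (v - 5)*(v^2 - 9) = (v - 5)*(v + 3)*(v - 3)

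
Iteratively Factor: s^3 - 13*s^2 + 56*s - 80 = (s - 4)*(s^2 - 9*s + 20) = (s - 4)^2*(s - 5)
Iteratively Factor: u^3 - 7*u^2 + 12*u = (u - 3)*(u^2 - 4*u) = (u - 4)*(u - 3)*(u)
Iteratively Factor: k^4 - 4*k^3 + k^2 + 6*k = (k)*(k^3 - 4*k^2 + k + 6) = k*(k - 2)*(k^2 - 2*k - 3) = k*(k - 2)*(k + 1)*(k - 3)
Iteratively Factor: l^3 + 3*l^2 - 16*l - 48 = (l + 3)*(l^2 - 16) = (l + 3)*(l + 4)*(l - 4)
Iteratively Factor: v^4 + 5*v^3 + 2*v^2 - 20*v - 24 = (v + 2)*(v^3 + 3*v^2 - 4*v - 12) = (v + 2)*(v + 3)*(v^2 - 4) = (v + 2)^2*(v + 3)*(v - 2)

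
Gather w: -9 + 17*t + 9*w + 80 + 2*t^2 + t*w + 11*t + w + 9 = 2*t^2 + 28*t + w*(t + 10) + 80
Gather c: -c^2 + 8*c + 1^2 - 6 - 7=-c^2 + 8*c - 12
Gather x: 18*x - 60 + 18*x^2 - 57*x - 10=18*x^2 - 39*x - 70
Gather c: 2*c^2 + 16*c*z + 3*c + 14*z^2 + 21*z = 2*c^2 + c*(16*z + 3) + 14*z^2 + 21*z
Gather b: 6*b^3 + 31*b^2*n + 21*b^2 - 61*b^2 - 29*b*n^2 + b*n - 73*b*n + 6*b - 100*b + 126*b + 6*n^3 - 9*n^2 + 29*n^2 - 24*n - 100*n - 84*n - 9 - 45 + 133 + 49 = 6*b^3 + b^2*(31*n - 40) + b*(-29*n^2 - 72*n + 32) + 6*n^3 + 20*n^2 - 208*n + 128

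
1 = 1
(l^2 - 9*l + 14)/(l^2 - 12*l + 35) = (l - 2)/(l - 5)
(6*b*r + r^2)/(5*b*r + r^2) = (6*b + r)/(5*b + r)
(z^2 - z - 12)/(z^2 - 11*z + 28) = (z + 3)/(z - 7)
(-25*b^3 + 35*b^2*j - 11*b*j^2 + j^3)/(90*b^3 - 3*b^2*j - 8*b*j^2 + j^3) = (-5*b^2 + 6*b*j - j^2)/(18*b^2 + 3*b*j - j^2)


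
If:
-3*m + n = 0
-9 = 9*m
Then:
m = -1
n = -3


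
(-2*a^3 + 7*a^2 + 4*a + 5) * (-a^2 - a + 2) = 2*a^5 - 5*a^4 - 15*a^3 + 5*a^2 + 3*a + 10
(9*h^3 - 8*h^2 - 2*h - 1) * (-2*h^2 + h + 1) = -18*h^5 + 25*h^4 + 5*h^3 - 8*h^2 - 3*h - 1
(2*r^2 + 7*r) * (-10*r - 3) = -20*r^3 - 76*r^2 - 21*r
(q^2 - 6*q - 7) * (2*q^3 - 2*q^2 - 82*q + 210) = 2*q^5 - 14*q^4 - 84*q^3 + 716*q^2 - 686*q - 1470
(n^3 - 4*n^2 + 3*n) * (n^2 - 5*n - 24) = n^5 - 9*n^4 - n^3 + 81*n^2 - 72*n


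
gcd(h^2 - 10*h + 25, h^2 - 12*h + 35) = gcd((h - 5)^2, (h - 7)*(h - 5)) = h - 5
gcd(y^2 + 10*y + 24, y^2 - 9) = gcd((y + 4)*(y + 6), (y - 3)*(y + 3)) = 1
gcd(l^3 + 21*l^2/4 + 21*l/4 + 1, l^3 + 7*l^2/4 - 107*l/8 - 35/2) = l + 4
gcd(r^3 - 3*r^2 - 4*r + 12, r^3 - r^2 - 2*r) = r - 2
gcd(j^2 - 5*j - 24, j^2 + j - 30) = 1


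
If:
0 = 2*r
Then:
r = 0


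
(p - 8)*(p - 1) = p^2 - 9*p + 8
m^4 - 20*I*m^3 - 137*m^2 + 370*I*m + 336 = (m - 8*I)*(m - 7*I)*(m - 3*I)*(m - 2*I)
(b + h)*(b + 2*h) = b^2 + 3*b*h + 2*h^2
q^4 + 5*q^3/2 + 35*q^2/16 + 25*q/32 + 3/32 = (q + 1/4)*(q + 1/2)*(q + 3/4)*(q + 1)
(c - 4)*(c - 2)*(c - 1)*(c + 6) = c^4 - c^3 - 28*c^2 + 76*c - 48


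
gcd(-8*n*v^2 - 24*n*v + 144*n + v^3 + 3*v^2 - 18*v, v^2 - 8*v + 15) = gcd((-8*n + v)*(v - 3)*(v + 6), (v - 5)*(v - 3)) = v - 3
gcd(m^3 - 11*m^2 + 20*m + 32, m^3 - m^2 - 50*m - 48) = m^2 - 7*m - 8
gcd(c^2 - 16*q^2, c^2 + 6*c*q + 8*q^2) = c + 4*q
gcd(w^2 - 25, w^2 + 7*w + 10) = w + 5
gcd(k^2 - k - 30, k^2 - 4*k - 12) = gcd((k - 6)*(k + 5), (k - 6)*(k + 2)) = k - 6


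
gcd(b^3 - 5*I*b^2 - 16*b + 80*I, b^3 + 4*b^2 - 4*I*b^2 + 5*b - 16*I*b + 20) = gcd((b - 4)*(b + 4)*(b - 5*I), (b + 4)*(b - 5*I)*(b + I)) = b^2 + b*(4 - 5*I) - 20*I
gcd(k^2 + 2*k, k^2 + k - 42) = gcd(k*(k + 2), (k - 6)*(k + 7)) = 1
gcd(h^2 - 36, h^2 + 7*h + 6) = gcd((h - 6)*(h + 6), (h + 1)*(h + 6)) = h + 6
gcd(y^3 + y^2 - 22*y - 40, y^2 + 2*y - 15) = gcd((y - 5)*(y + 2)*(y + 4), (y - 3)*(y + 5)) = 1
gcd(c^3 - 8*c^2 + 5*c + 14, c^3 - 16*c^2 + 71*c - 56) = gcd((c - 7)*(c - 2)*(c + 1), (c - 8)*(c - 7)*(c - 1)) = c - 7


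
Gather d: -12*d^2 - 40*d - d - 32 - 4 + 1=-12*d^2 - 41*d - 35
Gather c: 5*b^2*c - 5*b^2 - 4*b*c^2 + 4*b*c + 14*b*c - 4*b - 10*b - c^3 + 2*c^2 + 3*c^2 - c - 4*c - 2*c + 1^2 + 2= -5*b^2 - 14*b - c^3 + c^2*(5 - 4*b) + c*(5*b^2 + 18*b - 7) + 3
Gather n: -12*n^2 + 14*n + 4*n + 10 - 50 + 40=-12*n^2 + 18*n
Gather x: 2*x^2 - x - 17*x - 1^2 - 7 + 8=2*x^2 - 18*x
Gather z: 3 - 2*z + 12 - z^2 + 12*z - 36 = -z^2 + 10*z - 21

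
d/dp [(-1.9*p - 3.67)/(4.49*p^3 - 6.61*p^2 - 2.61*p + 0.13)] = (17.062*p^3 + 36.8759*p^2 - 48.5174*p - 9.8257)/(20.1601*p^6 - 59.3578*p^5 + 20.2543*p^4 + 35.6716*p^3 + 5.0935*p^2 - 0.6786*p + 0.0169)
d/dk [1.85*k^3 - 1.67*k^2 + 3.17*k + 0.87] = 5.55*k^2 - 3.34*k + 3.17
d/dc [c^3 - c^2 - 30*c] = 3*c^2 - 2*c - 30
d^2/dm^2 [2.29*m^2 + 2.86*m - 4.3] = 4.58000000000000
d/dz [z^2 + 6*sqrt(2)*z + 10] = 2*z + 6*sqrt(2)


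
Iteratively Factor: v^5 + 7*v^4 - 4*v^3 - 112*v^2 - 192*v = (v + 4)*(v^4 + 3*v^3 - 16*v^2 - 48*v) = (v + 3)*(v + 4)*(v^3 - 16*v) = (v + 3)*(v + 4)^2*(v^2 - 4*v) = v*(v + 3)*(v + 4)^2*(v - 4)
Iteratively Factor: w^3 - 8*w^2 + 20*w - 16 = (w - 2)*(w^2 - 6*w + 8) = (w - 4)*(w - 2)*(w - 2)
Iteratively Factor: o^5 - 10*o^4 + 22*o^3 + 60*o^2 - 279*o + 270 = (o + 3)*(o^4 - 13*o^3 + 61*o^2 - 123*o + 90) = (o - 3)*(o + 3)*(o^3 - 10*o^2 + 31*o - 30) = (o - 5)*(o - 3)*(o + 3)*(o^2 - 5*o + 6) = (o - 5)*(o - 3)^2*(o + 3)*(o - 2)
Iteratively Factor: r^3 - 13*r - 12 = (r + 3)*(r^2 - 3*r - 4) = (r + 1)*(r + 3)*(r - 4)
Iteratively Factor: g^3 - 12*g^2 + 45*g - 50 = (g - 2)*(g^2 - 10*g + 25) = (g - 5)*(g - 2)*(g - 5)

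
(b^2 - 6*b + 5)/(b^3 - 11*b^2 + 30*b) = (b - 1)/(b*(b - 6))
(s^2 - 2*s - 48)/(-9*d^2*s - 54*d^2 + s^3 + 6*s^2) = (s - 8)/(-9*d^2 + s^2)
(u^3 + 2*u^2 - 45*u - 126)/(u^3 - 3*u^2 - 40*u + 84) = (u + 3)/(u - 2)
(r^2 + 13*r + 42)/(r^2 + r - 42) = (r + 6)/(r - 6)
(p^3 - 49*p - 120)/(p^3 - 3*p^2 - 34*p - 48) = (p + 5)/(p + 2)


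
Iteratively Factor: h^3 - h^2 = (h)*(h^2 - h) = h*(h - 1)*(h)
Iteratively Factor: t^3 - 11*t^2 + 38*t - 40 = (t - 5)*(t^2 - 6*t + 8) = (t - 5)*(t - 2)*(t - 4)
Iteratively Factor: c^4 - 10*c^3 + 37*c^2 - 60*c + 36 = (c - 2)*(c^3 - 8*c^2 + 21*c - 18) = (c - 3)*(c - 2)*(c^2 - 5*c + 6) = (c - 3)^2*(c - 2)*(c - 2)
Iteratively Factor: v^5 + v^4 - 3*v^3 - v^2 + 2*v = (v)*(v^4 + v^3 - 3*v^2 - v + 2) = v*(v + 2)*(v^3 - v^2 - v + 1) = v*(v - 1)*(v + 2)*(v^2 - 1) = v*(v - 1)*(v + 1)*(v + 2)*(v - 1)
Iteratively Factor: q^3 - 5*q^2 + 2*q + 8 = (q + 1)*(q^2 - 6*q + 8) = (q - 2)*(q + 1)*(q - 4)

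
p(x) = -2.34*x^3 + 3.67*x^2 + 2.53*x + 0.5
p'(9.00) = -500.03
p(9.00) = -1385.32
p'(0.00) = 2.53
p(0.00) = 0.50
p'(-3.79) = -126.12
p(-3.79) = 171.02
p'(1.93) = -9.45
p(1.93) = 2.23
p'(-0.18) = 0.98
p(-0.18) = 0.18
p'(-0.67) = -5.54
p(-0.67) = 1.16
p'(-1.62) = -27.78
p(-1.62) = 15.98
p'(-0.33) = -0.66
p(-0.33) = 0.15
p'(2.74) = -30.06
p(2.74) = -13.15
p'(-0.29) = -0.19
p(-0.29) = 0.13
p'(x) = -7.02*x^2 + 7.34*x + 2.53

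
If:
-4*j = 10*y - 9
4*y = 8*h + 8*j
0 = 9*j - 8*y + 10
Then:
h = 177/244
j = -14/61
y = 121/122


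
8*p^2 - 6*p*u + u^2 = (-4*p + u)*(-2*p + u)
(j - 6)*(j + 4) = j^2 - 2*j - 24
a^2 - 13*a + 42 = (a - 7)*(a - 6)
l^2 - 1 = (l - 1)*(l + 1)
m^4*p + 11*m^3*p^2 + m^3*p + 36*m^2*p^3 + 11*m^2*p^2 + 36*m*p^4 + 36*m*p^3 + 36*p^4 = (m + 2*p)*(m + 3*p)*(m + 6*p)*(m*p + p)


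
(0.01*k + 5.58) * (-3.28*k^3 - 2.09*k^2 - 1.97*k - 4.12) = -0.0328*k^4 - 18.3233*k^3 - 11.6819*k^2 - 11.0338*k - 22.9896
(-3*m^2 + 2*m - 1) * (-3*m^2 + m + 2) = 9*m^4 - 9*m^3 - m^2 + 3*m - 2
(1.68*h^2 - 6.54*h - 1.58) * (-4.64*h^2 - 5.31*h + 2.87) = -7.7952*h^4 + 21.4248*h^3 + 46.8802*h^2 - 10.38*h - 4.5346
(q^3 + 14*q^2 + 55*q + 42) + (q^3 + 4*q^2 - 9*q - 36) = 2*q^3 + 18*q^2 + 46*q + 6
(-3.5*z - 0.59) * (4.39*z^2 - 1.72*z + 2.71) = -15.365*z^3 + 3.4299*z^2 - 8.4702*z - 1.5989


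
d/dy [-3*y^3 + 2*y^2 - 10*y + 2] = -9*y^2 + 4*y - 10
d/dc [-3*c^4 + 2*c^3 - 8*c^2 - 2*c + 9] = -12*c^3 + 6*c^2 - 16*c - 2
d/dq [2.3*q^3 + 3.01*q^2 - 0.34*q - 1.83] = 6.9*q^2 + 6.02*q - 0.34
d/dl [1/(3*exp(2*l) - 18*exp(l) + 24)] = 2*(3 - exp(l))*exp(l)/(3*(exp(2*l) - 6*exp(l) + 8)^2)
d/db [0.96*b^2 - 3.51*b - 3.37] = 1.92*b - 3.51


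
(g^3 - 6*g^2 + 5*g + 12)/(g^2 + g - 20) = (g^2 - 2*g - 3)/(g + 5)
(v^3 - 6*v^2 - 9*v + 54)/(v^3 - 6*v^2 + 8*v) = (v^3 - 6*v^2 - 9*v + 54)/(v*(v^2 - 6*v + 8))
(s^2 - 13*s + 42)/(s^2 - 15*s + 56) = (s - 6)/(s - 8)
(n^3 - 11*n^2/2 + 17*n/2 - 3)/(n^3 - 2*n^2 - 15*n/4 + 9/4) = 2*(n - 2)/(2*n + 3)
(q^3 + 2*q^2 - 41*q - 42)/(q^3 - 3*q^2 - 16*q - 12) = (q + 7)/(q + 2)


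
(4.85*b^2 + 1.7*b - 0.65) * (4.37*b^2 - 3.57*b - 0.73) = 21.1945*b^4 - 9.8855*b^3 - 12.45*b^2 + 1.0795*b + 0.4745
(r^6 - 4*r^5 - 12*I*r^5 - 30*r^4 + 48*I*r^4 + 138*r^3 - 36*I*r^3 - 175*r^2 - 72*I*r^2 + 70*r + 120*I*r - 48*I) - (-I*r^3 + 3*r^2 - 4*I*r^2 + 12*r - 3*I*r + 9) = r^6 - 4*r^5 - 12*I*r^5 - 30*r^4 + 48*I*r^4 + 138*r^3 - 35*I*r^3 - 178*r^2 - 68*I*r^2 + 58*r + 123*I*r - 9 - 48*I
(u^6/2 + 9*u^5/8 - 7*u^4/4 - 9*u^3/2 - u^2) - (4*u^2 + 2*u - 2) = u^6/2 + 9*u^5/8 - 7*u^4/4 - 9*u^3/2 - 5*u^2 - 2*u + 2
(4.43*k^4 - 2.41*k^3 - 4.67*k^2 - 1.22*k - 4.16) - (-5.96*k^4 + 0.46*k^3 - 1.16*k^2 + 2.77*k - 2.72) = 10.39*k^4 - 2.87*k^3 - 3.51*k^2 - 3.99*k - 1.44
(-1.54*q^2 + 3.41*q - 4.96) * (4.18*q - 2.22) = -6.4372*q^3 + 17.6726*q^2 - 28.303*q + 11.0112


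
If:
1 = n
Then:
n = 1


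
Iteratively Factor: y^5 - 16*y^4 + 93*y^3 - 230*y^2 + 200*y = (y - 2)*(y^4 - 14*y^3 + 65*y^2 - 100*y) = y*(y - 2)*(y^3 - 14*y^2 + 65*y - 100) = y*(y - 4)*(y - 2)*(y^2 - 10*y + 25) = y*(y - 5)*(y - 4)*(y - 2)*(y - 5)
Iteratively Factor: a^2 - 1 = (a + 1)*(a - 1)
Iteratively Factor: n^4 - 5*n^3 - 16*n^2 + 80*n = (n - 4)*(n^3 - n^2 - 20*n) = n*(n - 4)*(n^2 - n - 20) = n*(n - 5)*(n - 4)*(n + 4)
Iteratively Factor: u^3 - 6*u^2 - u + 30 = (u - 3)*(u^2 - 3*u - 10) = (u - 5)*(u - 3)*(u + 2)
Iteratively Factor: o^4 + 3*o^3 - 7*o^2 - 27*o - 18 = (o - 3)*(o^3 + 6*o^2 + 11*o + 6) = (o - 3)*(o + 2)*(o^2 + 4*o + 3) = (o - 3)*(o + 1)*(o + 2)*(o + 3)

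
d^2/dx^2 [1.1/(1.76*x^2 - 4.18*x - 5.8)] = (6.81472*x^2 - 16.18496*x - 1.1*(3.52*x - 4.18)*(7.04*x - 8.36) - 22.4576)/(-1.76*x^2 + 4.18*x + 5.8)^3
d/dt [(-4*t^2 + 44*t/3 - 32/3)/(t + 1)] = 4*(-3*t^2 - 6*t + 19)/(3*(t^2 + 2*t + 1))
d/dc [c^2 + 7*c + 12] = 2*c + 7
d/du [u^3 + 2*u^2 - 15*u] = 3*u^2 + 4*u - 15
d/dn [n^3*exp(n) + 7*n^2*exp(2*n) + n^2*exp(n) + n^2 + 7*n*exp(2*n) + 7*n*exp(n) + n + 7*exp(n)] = n^3*exp(n) + 14*n^2*exp(2*n) + 4*n^2*exp(n) + 28*n*exp(2*n) + 9*n*exp(n) + 2*n + 7*exp(2*n) + 14*exp(n) + 1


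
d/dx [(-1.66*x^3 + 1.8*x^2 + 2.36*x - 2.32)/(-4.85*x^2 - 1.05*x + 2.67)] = (8.051*x^4 + 3.486*x^3 - 3.7406*x^2 - 12.892*x + 3.8652)/(23.5225*x^4 + 10.185*x^3 - 24.7965*x^2 - 5.607*x + 7.1289)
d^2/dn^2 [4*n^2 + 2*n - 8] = 8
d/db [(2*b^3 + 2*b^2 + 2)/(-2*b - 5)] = 2*(-4*b^3 - 17*b^2 - 10*b + 2)/(4*b^2 + 20*b + 25)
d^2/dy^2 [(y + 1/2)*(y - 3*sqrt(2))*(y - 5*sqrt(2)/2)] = 6*y - 11*sqrt(2) + 1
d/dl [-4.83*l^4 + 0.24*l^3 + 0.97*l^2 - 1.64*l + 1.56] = -19.32*l^3 + 0.72*l^2 + 1.94*l - 1.64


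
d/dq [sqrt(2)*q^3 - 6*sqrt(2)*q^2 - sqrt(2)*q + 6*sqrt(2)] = sqrt(2)*(3*q^2 - 12*q - 1)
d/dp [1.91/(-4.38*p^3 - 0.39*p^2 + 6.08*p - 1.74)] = (25.0974*p^2 + 1.4898*p - 11.6128)/(4.38*p^3 + 0.39*p^2 - 6.08*p + 1.74)^2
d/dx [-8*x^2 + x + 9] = 1 - 16*x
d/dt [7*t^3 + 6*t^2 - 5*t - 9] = 21*t^2 + 12*t - 5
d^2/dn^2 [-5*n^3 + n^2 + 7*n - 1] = 2 - 30*n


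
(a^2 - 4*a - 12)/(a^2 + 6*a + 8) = (a - 6)/(a + 4)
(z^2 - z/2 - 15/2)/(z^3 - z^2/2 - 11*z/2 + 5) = (z - 3)/(z^2 - 3*z + 2)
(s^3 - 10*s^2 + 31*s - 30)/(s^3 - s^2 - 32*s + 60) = (s - 3)/(s + 6)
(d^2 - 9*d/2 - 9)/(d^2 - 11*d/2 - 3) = (2*d + 3)/(2*d + 1)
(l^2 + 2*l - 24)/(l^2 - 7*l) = (l^2 + 2*l - 24)/(l*(l - 7))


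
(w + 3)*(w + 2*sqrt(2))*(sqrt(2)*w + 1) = sqrt(2)*w^3 + 3*sqrt(2)*w^2 + 5*w^2 + 2*sqrt(2)*w + 15*w + 6*sqrt(2)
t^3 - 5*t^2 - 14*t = t*(t - 7)*(t + 2)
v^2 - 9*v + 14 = (v - 7)*(v - 2)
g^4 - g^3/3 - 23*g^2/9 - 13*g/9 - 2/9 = (g - 2)*(g + 1/3)^2*(g + 1)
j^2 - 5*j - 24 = (j - 8)*(j + 3)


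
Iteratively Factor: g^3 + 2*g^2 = (g + 2)*(g^2) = g*(g + 2)*(g)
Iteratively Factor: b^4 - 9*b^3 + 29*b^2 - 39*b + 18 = (b - 2)*(b^3 - 7*b^2 + 15*b - 9) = (b - 2)*(b - 1)*(b^2 - 6*b + 9) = (b - 3)*(b - 2)*(b - 1)*(b - 3)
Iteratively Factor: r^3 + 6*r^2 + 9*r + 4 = (r + 4)*(r^2 + 2*r + 1) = (r + 1)*(r + 4)*(r + 1)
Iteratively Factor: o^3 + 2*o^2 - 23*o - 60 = (o - 5)*(o^2 + 7*o + 12) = (o - 5)*(o + 3)*(o + 4)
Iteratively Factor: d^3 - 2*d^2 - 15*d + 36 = (d + 4)*(d^2 - 6*d + 9) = (d - 3)*(d + 4)*(d - 3)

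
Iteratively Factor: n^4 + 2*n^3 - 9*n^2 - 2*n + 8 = (n - 1)*(n^3 + 3*n^2 - 6*n - 8) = (n - 1)*(n + 4)*(n^2 - n - 2) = (n - 2)*(n - 1)*(n + 4)*(n + 1)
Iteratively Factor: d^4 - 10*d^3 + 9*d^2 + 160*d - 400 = (d + 4)*(d^3 - 14*d^2 + 65*d - 100) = (d - 5)*(d + 4)*(d^2 - 9*d + 20) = (d - 5)^2*(d + 4)*(d - 4)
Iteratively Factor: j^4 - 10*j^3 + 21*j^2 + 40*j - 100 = (j - 5)*(j^3 - 5*j^2 - 4*j + 20) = (j - 5)*(j - 2)*(j^2 - 3*j - 10) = (j - 5)^2*(j - 2)*(j + 2)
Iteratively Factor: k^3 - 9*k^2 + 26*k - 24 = (k - 4)*(k^2 - 5*k + 6) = (k - 4)*(k - 2)*(k - 3)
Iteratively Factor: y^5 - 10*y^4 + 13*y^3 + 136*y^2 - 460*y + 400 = (y - 2)*(y^4 - 8*y^3 - 3*y^2 + 130*y - 200) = (y - 2)^2*(y^3 - 6*y^2 - 15*y + 100) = (y - 5)*(y - 2)^2*(y^2 - y - 20) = (y - 5)*(y - 2)^2*(y + 4)*(y - 5)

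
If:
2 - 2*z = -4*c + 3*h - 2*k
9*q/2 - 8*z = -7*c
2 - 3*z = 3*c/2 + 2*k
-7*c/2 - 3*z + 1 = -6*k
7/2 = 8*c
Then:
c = 7/16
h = 349/288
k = 15/64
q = -35/216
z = 7/24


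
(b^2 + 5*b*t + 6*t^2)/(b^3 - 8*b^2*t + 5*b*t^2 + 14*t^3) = (b^2 + 5*b*t + 6*t^2)/(b^3 - 8*b^2*t + 5*b*t^2 + 14*t^3)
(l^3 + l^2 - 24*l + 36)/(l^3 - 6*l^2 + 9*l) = (l^2 + 4*l - 12)/(l*(l - 3))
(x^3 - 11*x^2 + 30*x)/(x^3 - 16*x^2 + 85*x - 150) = x/(x - 5)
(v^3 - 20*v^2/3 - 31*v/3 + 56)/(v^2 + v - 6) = (3*v^2 - 29*v + 56)/(3*(v - 2))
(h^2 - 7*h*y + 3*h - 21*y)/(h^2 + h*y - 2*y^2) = (h^2 - 7*h*y + 3*h - 21*y)/(h^2 + h*y - 2*y^2)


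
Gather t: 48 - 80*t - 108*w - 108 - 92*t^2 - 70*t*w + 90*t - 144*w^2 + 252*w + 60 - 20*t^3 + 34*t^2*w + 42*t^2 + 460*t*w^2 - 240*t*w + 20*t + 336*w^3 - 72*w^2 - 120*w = -20*t^3 + t^2*(34*w - 50) + t*(460*w^2 - 310*w + 30) + 336*w^3 - 216*w^2 + 24*w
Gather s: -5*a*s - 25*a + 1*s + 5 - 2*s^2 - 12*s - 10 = -25*a - 2*s^2 + s*(-5*a - 11) - 5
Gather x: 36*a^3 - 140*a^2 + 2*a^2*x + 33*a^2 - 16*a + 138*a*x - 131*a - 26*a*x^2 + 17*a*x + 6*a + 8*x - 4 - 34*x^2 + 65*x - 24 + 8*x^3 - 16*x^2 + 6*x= 36*a^3 - 107*a^2 - 141*a + 8*x^3 + x^2*(-26*a - 50) + x*(2*a^2 + 155*a + 79) - 28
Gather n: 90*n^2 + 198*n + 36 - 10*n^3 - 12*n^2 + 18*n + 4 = -10*n^3 + 78*n^2 + 216*n + 40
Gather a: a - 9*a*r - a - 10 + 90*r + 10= -9*a*r + 90*r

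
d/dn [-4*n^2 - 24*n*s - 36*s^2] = -8*n - 24*s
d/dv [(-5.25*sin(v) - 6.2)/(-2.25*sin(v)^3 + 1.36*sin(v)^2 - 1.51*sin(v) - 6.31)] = (-23.625*sin(v)^3 - 34.71*sin(v)^2 + 16.864*sin(v) + 23.7655)*cos(v)/(5.0625*sin(v)^6 - 6.12*sin(v)^5 + 8.6446*sin(v)^4 + 24.2878*sin(v)^3 - 14.8831*sin(v)^2 + 19.0562*sin(v) + 39.8161)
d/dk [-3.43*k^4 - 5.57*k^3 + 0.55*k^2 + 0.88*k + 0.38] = -13.72*k^3 - 16.71*k^2 + 1.1*k + 0.88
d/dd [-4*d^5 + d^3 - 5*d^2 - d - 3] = -20*d^4 + 3*d^2 - 10*d - 1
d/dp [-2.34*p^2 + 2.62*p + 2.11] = 2.62 - 4.68*p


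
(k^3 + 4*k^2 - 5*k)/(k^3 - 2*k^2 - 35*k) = (k - 1)/(k - 7)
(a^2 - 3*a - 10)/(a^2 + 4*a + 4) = (a - 5)/(a + 2)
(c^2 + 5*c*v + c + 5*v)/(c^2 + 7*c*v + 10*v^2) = (c + 1)/(c + 2*v)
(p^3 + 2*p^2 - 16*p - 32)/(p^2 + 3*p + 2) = (p^2 - 16)/(p + 1)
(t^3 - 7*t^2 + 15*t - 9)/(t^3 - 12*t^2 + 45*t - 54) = (t - 1)/(t - 6)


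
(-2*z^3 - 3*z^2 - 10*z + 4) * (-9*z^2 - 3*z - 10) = 18*z^5 + 33*z^4 + 119*z^3 + 24*z^2 + 88*z - 40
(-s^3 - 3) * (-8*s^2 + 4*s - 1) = 8*s^5 - 4*s^4 + s^3 + 24*s^2 - 12*s + 3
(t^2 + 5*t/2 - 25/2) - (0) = t^2 + 5*t/2 - 25/2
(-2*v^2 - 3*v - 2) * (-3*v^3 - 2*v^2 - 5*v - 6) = 6*v^5 + 13*v^4 + 22*v^3 + 31*v^2 + 28*v + 12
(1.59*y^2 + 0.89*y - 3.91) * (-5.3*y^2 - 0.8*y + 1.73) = -8.427*y^4 - 5.989*y^3 + 22.7617*y^2 + 4.6677*y - 6.7643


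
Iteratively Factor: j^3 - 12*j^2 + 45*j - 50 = (j - 5)*(j^2 - 7*j + 10) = (j - 5)*(j - 2)*(j - 5)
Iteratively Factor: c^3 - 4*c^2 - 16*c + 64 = (c + 4)*(c^2 - 8*c + 16) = (c - 4)*(c + 4)*(c - 4)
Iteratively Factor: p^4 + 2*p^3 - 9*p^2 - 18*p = (p - 3)*(p^3 + 5*p^2 + 6*p) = (p - 3)*(p + 3)*(p^2 + 2*p) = p*(p - 3)*(p + 3)*(p + 2)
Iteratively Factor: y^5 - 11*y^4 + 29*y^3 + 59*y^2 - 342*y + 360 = (y - 3)*(y^4 - 8*y^3 + 5*y^2 + 74*y - 120) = (y - 3)*(y - 2)*(y^3 - 6*y^2 - 7*y + 60) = (y - 5)*(y - 3)*(y - 2)*(y^2 - y - 12) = (y - 5)*(y - 3)*(y - 2)*(y + 3)*(y - 4)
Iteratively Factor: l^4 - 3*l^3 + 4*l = (l)*(l^3 - 3*l^2 + 4) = l*(l - 2)*(l^2 - l - 2) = l*(l - 2)*(l + 1)*(l - 2)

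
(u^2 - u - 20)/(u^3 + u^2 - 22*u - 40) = 1/(u + 2)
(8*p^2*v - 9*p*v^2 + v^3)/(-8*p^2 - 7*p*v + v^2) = v*(-p + v)/(p + v)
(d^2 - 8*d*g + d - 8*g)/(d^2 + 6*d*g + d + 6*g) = (d - 8*g)/(d + 6*g)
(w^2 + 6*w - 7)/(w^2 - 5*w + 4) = (w + 7)/(w - 4)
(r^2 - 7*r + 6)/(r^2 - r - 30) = (r - 1)/(r + 5)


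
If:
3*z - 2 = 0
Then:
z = 2/3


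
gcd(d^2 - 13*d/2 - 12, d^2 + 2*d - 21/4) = 1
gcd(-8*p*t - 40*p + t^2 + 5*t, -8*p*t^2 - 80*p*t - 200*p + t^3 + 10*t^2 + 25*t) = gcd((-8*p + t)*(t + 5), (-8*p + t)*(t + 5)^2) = 8*p*t + 40*p - t^2 - 5*t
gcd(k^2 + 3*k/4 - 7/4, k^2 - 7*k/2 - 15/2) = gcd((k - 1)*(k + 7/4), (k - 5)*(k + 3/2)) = 1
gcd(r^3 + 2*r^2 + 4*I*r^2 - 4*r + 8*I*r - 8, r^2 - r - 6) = r + 2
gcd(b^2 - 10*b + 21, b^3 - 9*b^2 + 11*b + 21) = b^2 - 10*b + 21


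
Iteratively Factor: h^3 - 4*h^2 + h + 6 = (h - 3)*(h^2 - h - 2) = (h - 3)*(h + 1)*(h - 2)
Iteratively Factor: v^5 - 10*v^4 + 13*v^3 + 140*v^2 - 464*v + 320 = (v - 5)*(v^4 - 5*v^3 - 12*v^2 + 80*v - 64) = (v - 5)*(v - 4)*(v^3 - v^2 - 16*v + 16) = (v - 5)*(v - 4)*(v + 4)*(v^2 - 5*v + 4) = (v - 5)*(v - 4)*(v - 1)*(v + 4)*(v - 4)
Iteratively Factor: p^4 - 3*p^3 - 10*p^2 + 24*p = (p)*(p^3 - 3*p^2 - 10*p + 24) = p*(p + 3)*(p^2 - 6*p + 8) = p*(p - 4)*(p + 3)*(p - 2)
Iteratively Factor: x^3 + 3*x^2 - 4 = (x + 2)*(x^2 + x - 2) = (x - 1)*(x + 2)*(x + 2)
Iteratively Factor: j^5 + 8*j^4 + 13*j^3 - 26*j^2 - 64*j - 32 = (j + 4)*(j^4 + 4*j^3 - 3*j^2 - 14*j - 8) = (j + 1)*(j + 4)*(j^3 + 3*j^2 - 6*j - 8) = (j + 1)^2*(j + 4)*(j^2 + 2*j - 8) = (j - 2)*(j + 1)^2*(j + 4)*(j + 4)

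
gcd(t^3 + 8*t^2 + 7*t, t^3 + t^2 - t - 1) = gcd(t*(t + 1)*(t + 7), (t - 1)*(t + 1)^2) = t + 1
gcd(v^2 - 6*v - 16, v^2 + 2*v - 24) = 1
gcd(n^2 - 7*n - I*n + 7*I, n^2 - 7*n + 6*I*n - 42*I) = n - 7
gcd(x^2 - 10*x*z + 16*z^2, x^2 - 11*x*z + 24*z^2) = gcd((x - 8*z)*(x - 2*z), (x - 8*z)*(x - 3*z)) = x - 8*z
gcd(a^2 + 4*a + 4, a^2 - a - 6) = a + 2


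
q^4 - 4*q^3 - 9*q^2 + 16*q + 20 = (q - 5)*(q - 2)*(q + 1)*(q + 2)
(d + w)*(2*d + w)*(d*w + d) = 2*d^3*w + 2*d^3 + 3*d^2*w^2 + 3*d^2*w + d*w^3 + d*w^2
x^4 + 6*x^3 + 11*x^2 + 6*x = x*(x + 1)*(x + 2)*(x + 3)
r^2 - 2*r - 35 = (r - 7)*(r + 5)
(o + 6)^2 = o^2 + 12*o + 36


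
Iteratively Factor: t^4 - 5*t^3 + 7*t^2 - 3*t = (t)*(t^3 - 5*t^2 + 7*t - 3) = t*(t - 3)*(t^2 - 2*t + 1) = t*(t - 3)*(t - 1)*(t - 1)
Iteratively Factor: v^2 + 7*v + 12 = (v + 3)*(v + 4)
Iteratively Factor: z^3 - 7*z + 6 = (z - 2)*(z^2 + 2*z - 3) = (z - 2)*(z - 1)*(z + 3)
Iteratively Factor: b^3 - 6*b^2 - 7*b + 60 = (b + 3)*(b^2 - 9*b + 20) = (b - 5)*(b + 3)*(b - 4)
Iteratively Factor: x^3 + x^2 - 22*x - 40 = (x + 4)*(x^2 - 3*x - 10) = (x - 5)*(x + 4)*(x + 2)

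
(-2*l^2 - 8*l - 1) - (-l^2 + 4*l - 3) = -l^2 - 12*l + 2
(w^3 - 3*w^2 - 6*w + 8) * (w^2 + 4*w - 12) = w^5 + w^4 - 30*w^3 + 20*w^2 + 104*w - 96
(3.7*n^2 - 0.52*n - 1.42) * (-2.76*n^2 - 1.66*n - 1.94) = -10.212*n^4 - 4.7068*n^3 - 2.3956*n^2 + 3.366*n + 2.7548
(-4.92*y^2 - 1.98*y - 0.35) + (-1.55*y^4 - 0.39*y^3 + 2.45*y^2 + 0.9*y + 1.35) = -1.55*y^4 - 0.39*y^3 - 2.47*y^2 - 1.08*y + 1.0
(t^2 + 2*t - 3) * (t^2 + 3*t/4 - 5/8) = t^4 + 11*t^3/4 - 17*t^2/8 - 7*t/2 + 15/8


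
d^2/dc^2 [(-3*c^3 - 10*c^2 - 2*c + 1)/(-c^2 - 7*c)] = 2*(79*c^3 - 3*c^2 - 21*c - 49)/(c^3*(c^3 + 21*c^2 + 147*c + 343))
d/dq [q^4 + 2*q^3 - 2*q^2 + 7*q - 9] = 4*q^3 + 6*q^2 - 4*q + 7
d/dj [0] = 0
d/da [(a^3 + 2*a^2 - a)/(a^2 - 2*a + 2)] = (a^4 - 4*a^3 + 3*a^2 + 8*a - 2)/(a^4 - 4*a^3 + 8*a^2 - 8*a + 4)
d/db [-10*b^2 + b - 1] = 1 - 20*b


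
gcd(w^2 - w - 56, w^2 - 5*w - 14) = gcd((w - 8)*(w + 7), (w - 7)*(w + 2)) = 1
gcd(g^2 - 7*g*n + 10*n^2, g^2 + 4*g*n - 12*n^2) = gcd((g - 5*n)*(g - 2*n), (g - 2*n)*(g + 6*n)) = g - 2*n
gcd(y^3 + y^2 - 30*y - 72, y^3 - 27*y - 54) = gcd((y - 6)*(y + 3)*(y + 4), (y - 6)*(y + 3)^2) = y^2 - 3*y - 18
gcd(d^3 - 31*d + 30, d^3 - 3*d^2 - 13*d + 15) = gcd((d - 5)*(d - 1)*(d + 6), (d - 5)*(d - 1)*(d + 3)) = d^2 - 6*d + 5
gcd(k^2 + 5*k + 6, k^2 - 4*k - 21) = k + 3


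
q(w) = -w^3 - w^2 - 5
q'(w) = -3*w^2 - 2*w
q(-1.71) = -2.92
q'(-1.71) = -5.35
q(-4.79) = 81.96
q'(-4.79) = -59.25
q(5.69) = -221.60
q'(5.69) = -108.51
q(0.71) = -5.86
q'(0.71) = -2.93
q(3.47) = -58.82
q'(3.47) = -43.06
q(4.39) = -108.88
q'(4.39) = -66.60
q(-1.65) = -3.23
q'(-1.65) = -4.87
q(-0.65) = -5.15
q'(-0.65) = 0.03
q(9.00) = -815.00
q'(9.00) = -261.00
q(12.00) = -1877.00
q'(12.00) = -456.00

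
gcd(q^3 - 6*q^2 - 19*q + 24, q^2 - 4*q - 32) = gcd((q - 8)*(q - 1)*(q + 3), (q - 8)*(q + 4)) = q - 8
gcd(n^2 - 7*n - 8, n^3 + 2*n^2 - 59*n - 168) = n - 8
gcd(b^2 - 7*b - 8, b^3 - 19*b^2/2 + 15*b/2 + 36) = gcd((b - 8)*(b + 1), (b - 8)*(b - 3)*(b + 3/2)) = b - 8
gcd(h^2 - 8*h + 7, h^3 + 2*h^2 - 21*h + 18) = h - 1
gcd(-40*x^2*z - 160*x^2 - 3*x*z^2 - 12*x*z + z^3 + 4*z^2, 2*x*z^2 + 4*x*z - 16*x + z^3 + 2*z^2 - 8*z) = z + 4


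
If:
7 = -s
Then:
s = -7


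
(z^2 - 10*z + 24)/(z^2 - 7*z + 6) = (z - 4)/(z - 1)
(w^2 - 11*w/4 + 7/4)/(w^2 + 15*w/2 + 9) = (4*w^2 - 11*w + 7)/(2*(2*w^2 + 15*w + 18))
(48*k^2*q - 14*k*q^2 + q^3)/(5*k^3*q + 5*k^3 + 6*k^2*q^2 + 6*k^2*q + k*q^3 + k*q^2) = q*(48*k^2 - 14*k*q + q^2)/(k*(5*k^2*q + 5*k^2 + 6*k*q^2 + 6*k*q + q^3 + q^2))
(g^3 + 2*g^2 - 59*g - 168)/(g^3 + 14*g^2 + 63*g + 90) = (g^2 - g - 56)/(g^2 + 11*g + 30)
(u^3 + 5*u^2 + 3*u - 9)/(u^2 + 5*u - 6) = (u^2 + 6*u + 9)/(u + 6)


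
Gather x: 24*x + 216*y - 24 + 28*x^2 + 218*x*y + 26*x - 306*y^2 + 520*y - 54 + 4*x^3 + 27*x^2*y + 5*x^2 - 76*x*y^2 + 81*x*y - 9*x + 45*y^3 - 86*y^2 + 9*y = 4*x^3 + x^2*(27*y + 33) + x*(-76*y^2 + 299*y + 41) + 45*y^3 - 392*y^2 + 745*y - 78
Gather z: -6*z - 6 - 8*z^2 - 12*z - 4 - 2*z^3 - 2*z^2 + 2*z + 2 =-2*z^3 - 10*z^2 - 16*z - 8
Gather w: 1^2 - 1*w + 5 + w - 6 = 0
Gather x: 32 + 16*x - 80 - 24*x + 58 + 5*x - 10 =-3*x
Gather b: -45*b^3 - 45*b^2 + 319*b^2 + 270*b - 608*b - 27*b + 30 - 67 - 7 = -45*b^3 + 274*b^2 - 365*b - 44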